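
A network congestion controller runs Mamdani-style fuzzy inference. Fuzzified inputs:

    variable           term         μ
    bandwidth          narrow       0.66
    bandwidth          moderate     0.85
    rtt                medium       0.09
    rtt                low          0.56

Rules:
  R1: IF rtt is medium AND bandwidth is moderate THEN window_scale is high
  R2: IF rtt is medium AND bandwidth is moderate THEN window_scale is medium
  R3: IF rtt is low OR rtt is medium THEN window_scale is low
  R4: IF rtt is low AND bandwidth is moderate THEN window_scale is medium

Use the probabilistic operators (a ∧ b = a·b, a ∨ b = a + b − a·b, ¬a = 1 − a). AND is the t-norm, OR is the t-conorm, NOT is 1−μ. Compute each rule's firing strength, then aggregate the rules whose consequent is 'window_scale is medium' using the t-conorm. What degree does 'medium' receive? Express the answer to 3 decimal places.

R1: medium=0.09, moderate=0.85; AND[a·b] → w = 0.0765
R2: medium=0.09, moderate=0.85; AND[a·b] → w = 0.0765
R3: low=0.56, medium=0.09; OR[a + b − a·b] → w = 0.5996
R4: low=0.56, moderate=0.85; AND[a·b] → w = 0.4760
Rules with consequent 'medium': {R2, R4} → strengths 0.0765, 0.4760
Aggregate via t-conorm [a + b − a·b]: 0.5161

0.516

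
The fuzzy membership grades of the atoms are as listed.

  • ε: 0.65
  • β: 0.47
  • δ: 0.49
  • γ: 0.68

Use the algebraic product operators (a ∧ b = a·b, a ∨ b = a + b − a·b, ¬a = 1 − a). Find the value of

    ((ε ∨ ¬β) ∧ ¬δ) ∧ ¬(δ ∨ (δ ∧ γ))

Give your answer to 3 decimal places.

¬β = 1 − 0.4700 = 0.5300
ε ∨ ¬β = a + b − a·b on (0.6500, 0.5300) = 0.8355
¬δ = 1 − 0.4900 = 0.5100
(ε ∨ ¬β) ∧ ¬δ = a·b on (0.8355, 0.5100) = 0.4261
δ ∧ γ = a·b on (0.4900, 0.6800) = 0.3332
δ ∨ (δ ∧ γ) = a + b − a·b on (0.4900, 0.3332) = 0.6599
¬(δ ∨ (δ ∧ γ)) = 1 − 0.6599 = 0.3401
((ε ∨ ¬β) ∧ ¬δ) ∧ ¬(δ ∨ (δ ∧ γ)) = a·b on (0.4261, 0.3401) = 0.1449

0.145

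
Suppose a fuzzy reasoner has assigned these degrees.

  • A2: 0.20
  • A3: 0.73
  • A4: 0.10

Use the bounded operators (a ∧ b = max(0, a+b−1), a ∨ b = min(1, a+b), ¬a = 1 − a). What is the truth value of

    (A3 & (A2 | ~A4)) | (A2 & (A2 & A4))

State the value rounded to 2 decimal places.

0.73

~A4 = 1 − 0.10 = 0.90
A2 | ~A4 = min(1, a+b) on (0.20, 0.90) = 1.00
A3 & (A2 | ~A4) = max(0, a+b−1) on (0.73, 1.00) = 0.73
A2 & A4 = max(0, a+b−1) on (0.20, 0.10) = 0.00
A2 & (A2 & A4) = max(0, a+b−1) on (0.20, 0.00) = 0.00
(A3 & (A2 | ~A4)) | (A2 & (A2 & A4)) = min(1, a+b) on (0.73, 0.00) = 0.73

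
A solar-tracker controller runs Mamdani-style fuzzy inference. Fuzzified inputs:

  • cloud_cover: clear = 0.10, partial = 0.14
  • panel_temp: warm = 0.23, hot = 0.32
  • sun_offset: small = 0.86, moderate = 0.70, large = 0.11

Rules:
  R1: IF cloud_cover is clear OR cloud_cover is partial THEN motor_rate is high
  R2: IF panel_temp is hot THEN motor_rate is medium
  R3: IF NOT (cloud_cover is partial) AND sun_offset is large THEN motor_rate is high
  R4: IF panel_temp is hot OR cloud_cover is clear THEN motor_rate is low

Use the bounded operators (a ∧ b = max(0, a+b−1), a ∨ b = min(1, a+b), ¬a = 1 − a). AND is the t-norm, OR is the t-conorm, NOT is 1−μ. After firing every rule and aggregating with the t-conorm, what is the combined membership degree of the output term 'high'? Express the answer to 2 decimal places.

R1: clear=0.10, partial=0.14; OR[min(1, a+b)] → w = 0.24
R2: hot=0.32 → w = 0.32
R3: ¬partial=1−0.14=0.86, large=0.11; AND[max(0, a+b−1)] → w = 0.00
R4: hot=0.32, clear=0.10; OR[min(1, a+b)] → w = 0.42
Rules with consequent 'high': {R1, R3} → strengths 0.24, 0.00
Aggregate via t-conorm [min(1, a+b)]: 0.24

0.24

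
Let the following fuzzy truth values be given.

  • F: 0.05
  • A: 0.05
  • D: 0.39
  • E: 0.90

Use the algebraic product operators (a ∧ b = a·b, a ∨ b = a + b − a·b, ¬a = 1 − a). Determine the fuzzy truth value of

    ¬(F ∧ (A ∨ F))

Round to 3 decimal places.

A ∨ F = a + b − a·b on (0.0500, 0.0500) = 0.0975
F ∧ (A ∨ F) = a·b on (0.0500, 0.0975) = 0.0049
¬(F ∧ (A ∨ F)) = 1 − 0.0049 = 0.9951

0.995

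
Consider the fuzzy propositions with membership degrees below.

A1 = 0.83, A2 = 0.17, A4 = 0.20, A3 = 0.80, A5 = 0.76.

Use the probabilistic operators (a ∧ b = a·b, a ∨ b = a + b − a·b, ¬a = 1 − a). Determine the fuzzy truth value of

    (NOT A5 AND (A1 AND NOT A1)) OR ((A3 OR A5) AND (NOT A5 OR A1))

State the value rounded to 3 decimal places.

0.835

NOT A5 = 1 − 0.7600 = 0.2400
NOT A1 = 1 − 0.8300 = 0.1700
A1 AND NOT A1 = a·b on (0.8300, 0.1700) = 0.1411
NOT A5 AND (A1 AND NOT A1) = a·b on (0.2400, 0.1411) = 0.0339
A3 OR A5 = a + b − a·b on (0.8000, 0.7600) = 0.9520
NOT A5 = 1 − 0.7600 = 0.2400
NOT A5 OR A1 = a + b − a·b on (0.2400, 0.8300) = 0.8708
(A3 OR A5) AND (NOT A5 OR A1) = a·b on (0.9520, 0.8708) = 0.8290
(NOT A5 AND (A1 AND NOT A1)) OR ((A3 OR A5) AND (NOT A5 OR A1)) = a + b − a·b on (0.0339, 0.8290) = 0.8348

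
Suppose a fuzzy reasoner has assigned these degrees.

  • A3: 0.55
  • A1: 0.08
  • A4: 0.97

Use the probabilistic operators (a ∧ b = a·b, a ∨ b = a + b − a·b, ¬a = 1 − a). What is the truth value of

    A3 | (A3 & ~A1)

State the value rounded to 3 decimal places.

0.778

~A1 = 1 − 0.0800 = 0.9200
A3 & ~A1 = a·b on (0.5500, 0.9200) = 0.5060
A3 | (A3 & ~A1) = a + b − a·b on (0.5500, 0.5060) = 0.7777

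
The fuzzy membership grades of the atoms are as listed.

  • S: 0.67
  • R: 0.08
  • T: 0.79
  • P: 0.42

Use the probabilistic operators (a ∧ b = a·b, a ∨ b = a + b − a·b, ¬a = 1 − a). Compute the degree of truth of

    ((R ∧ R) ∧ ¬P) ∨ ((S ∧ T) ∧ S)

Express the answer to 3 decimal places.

R ∧ R = a·b on (0.0800, 0.0800) = 0.0064
¬P = 1 − 0.4200 = 0.5800
(R ∧ R) ∧ ¬P = a·b on (0.0064, 0.5800) = 0.0037
S ∧ T = a·b on (0.6700, 0.7900) = 0.5293
(S ∧ T) ∧ S = a·b on (0.5293, 0.6700) = 0.3546
((R ∧ R) ∧ ¬P) ∨ ((S ∧ T) ∧ S) = a + b − a·b on (0.0037, 0.3546) = 0.3570

0.357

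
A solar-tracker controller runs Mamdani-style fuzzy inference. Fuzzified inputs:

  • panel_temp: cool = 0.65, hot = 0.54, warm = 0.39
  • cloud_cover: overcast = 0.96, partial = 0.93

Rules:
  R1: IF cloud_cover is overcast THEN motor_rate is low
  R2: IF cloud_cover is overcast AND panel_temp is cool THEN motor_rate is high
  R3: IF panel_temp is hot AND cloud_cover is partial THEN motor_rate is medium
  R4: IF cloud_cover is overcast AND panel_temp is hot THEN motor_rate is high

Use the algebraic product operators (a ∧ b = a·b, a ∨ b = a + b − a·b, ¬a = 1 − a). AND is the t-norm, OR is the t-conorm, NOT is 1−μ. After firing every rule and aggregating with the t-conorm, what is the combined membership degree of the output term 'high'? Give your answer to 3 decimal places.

0.819

R1: overcast=0.96 → w = 0.9600
R2: overcast=0.96, cool=0.65; AND[a·b] → w = 0.6240
R3: hot=0.54, partial=0.93; AND[a·b] → w = 0.5022
R4: overcast=0.96, hot=0.54; AND[a·b] → w = 0.5184
Rules with consequent 'high': {R2, R4} → strengths 0.6240, 0.5184
Aggregate via t-conorm [a + b − a·b]: 0.8189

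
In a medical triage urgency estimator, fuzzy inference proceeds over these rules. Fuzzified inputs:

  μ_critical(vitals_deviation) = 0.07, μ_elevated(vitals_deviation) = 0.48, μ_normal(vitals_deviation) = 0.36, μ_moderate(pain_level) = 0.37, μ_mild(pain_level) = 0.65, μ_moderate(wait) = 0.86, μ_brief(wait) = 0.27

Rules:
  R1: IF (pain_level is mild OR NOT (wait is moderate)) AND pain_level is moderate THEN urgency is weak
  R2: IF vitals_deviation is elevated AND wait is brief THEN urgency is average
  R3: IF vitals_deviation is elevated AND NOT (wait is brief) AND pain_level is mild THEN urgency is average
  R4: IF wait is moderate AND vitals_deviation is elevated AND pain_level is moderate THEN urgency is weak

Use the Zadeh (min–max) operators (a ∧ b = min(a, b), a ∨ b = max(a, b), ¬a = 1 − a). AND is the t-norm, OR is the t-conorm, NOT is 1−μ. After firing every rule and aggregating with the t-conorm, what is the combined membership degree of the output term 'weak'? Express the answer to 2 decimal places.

R1: (mild=0.65 OR ¬moderate=1−0.86=0.14) = 0.65; AND[min(a, b)] with moderate=0.37 → w = 0.37
R2: elevated=0.48, brief=0.27; AND[min(a, b)] → w = 0.27
R3: elevated=0.48, ¬brief=1−0.27=0.73, mild=0.65; AND[min(a, b)] → w = 0.48
R4: moderate=0.86, elevated=0.48, moderate=0.37; AND[min(a, b)] → w = 0.37
Rules with consequent 'weak': {R1, R4} → strengths 0.37, 0.37
Aggregate via t-conorm [max(a, b)]: 0.37

0.37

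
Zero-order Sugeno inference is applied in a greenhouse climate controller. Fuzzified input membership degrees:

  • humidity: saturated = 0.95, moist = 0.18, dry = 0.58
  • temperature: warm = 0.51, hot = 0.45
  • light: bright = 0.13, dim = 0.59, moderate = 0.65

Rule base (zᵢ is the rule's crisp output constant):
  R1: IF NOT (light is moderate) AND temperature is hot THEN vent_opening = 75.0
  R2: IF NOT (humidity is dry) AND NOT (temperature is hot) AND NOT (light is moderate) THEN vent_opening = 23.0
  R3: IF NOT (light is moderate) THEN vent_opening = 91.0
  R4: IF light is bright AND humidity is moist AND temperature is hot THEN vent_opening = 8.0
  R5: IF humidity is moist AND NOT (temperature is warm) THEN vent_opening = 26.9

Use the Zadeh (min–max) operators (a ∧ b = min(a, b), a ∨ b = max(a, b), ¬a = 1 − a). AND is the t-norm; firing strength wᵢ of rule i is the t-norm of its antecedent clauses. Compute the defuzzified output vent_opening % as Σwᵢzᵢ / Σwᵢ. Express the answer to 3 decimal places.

52.965

R1 (z=75.0): ¬moderate=1−0.65=0.35, hot=0.45; AND[min(a, b)] → w = 0.35
R2 (z=23.0): ¬dry=1−0.58=0.42, ¬hot=1−0.45=0.55, ¬moderate=1−0.65=0.35; AND[min(a, b)] → w = 0.35
R3 (z=91.0): ¬moderate=1−0.65=0.35 → w = 0.35
R4 (z=8.0): bright=0.13, moist=0.18, hot=0.45; AND[min(a, b)] → w = 0.13
R5 (z=26.9): moist=0.18, ¬warm=1−0.51=0.49; AND[min(a, b)] → w = 0.18
Weighted average = (0.35·75.0 + 0.35·23.0 + 0.35·91.0 + 0.13·8.0 + 0.18·26.9) / (0.35 + 0.35 + 0.35 + 0.13 + 0.18)
  = 72.0320 / 1.3600 = 52.965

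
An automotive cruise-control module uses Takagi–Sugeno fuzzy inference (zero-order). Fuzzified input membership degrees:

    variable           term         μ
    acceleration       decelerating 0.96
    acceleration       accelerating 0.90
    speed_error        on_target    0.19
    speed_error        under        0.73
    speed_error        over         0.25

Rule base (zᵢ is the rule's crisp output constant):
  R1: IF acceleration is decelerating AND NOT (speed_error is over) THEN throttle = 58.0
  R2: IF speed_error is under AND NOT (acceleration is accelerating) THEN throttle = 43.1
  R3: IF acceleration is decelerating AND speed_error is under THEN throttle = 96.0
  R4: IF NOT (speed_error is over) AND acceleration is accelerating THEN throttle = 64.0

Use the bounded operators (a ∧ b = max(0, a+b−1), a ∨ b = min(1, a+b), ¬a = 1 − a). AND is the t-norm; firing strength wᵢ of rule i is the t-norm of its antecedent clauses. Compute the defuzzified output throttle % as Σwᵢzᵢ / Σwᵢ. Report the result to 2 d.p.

R1 (z=58.0): decelerating=0.96, ¬over=1−0.25=0.75; AND[max(0, a+b−1)] → w = 0.71
R2 (z=43.1): under=0.73, ¬accelerating=1−0.90=0.10; AND[max(0, a+b−1)] → w = 0.00
R3 (z=96.0): decelerating=0.96, under=0.73; AND[max(0, a+b−1)] → w = 0.69
R4 (z=64.0): ¬over=1−0.25=0.75, accelerating=0.90; AND[max(0, a+b−1)] → w = 0.65
Weighted average = (0.71·58.0 + 0.00·43.1 + 0.69·96.0 + 0.65·64.0) / (0.71 + 0.00 + 0.69 + 0.65)
  = 149.0200 / 2.0500 = 72.69

72.69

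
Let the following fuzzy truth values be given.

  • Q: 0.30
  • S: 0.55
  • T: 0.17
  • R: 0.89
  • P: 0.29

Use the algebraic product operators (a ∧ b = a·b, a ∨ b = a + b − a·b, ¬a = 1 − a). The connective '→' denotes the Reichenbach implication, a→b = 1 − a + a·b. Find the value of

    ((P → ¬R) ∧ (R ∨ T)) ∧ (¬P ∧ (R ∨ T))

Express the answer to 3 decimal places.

0.435

¬R = 1 − 0.8900 = 0.1100
P → ¬R  [Reichenbach: 1 − a + a·b] with a=0.2900, b=0.1100 → 0.7419
R ∨ T = a + b − a·b on (0.8900, 0.1700) = 0.9087
(P → ¬R) ∧ (R ∨ T) = a·b on (0.7419, 0.9087) = 0.6742
¬P = 1 − 0.2900 = 0.7100
R ∨ T = a + b − a·b on (0.8900, 0.1700) = 0.9087
¬P ∧ (R ∨ T) = a·b on (0.7100, 0.9087) = 0.6452
((P → ¬R) ∧ (R ∨ T)) ∧ (¬P ∧ (R ∨ T)) = a·b on (0.6742, 0.6452) = 0.4350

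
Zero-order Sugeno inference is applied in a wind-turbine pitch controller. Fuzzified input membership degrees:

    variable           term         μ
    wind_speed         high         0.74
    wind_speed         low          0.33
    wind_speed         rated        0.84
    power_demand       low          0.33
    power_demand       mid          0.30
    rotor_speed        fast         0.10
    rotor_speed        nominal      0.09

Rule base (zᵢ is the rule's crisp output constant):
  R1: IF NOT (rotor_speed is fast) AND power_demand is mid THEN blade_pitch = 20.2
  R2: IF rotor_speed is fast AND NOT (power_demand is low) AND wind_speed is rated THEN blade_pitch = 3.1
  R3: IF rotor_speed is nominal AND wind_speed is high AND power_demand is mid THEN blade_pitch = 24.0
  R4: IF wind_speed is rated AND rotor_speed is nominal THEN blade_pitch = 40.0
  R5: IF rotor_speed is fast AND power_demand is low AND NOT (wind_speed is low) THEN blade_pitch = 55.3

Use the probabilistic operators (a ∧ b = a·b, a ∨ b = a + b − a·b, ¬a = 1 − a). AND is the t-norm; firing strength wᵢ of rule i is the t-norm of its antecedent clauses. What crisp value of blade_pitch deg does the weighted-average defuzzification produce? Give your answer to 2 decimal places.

R1 (z=20.2): ¬fast=1−0.10=0.90, mid=0.30; AND[a·b] → w = 0.2700
R2 (z=3.1): fast=0.10, ¬low=1−0.33=0.67, rated=0.84; AND[a·b] → w = 0.0563
R3 (z=24.0): nominal=0.09, high=0.74, mid=0.30; AND[a·b] → w = 0.0200
R4 (z=40.0): rated=0.84, nominal=0.09; AND[a·b] → w = 0.0756
R5 (z=55.3): fast=0.10, low=0.33, ¬low=1−0.33=0.67; AND[a·b] → w = 0.0221
Weighted average = (0.2700·20.2 + 0.0563·3.1 + 0.0200·24.0 + 0.0756·40.0 + 0.0221·55.3) / (0.2700 + 0.0563 + 0.0200 + 0.0756 + 0.0221)
  = 10.3547 / 0.4440 = 23.32

23.32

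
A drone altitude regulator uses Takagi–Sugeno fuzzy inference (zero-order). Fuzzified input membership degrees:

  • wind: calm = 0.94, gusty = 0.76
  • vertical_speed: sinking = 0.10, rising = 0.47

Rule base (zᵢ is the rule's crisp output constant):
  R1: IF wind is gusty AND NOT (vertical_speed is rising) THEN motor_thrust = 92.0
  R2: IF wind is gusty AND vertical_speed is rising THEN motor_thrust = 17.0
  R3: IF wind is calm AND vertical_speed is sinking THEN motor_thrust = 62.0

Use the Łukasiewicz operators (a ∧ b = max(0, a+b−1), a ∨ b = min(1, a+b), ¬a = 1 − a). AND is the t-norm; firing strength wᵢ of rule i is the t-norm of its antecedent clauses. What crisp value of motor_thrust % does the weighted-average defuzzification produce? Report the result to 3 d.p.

R1 (z=92.0): gusty=0.76, ¬rising=1−0.47=0.53; AND[max(0, a+b−1)] → w = 0.29
R2 (z=17.0): gusty=0.76, rising=0.47; AND[max(0, a+b−1)] → w = 0.23
R3 (z=62.0): calm=0.94, sinking=0.10; AND[max(0, a+b−1)] → w = 0.04
Weighted average = (0.29·92.0 + 0.23·17.0 + 0.04·62.0) / (0.29 + 0.23 + 0.04)
  = 33.0700 / 0.5600 = 59.054

59.054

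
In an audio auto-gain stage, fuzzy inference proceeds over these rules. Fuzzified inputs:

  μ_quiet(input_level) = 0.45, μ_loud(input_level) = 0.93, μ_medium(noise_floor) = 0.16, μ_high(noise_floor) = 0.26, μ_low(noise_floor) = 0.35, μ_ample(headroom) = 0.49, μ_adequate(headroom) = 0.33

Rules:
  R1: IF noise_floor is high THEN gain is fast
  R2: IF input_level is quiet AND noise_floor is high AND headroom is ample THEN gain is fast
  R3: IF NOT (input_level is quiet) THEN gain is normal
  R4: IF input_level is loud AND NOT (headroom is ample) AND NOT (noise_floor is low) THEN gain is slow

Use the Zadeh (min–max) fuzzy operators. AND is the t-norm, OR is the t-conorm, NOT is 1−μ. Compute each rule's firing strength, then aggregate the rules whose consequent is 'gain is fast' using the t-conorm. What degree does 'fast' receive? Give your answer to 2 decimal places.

R1: high=0.26 → w = 0.26
R2: quiet=0.45, high=0.26, ample=0.49; AND[min(a, b)] → w = 0.26
R3: ¬quiet=1−0.45=0.55 → w = 0.55
R4: loud=0.93, ¬ample=1−0.49=0.51, ¬low=1−0.35=0.65; AND[min(a, b)] → w = 0.51
Rules with consequent 'fast': {R1, R2} → strengths 0.26, 0.26
Aggregate via t-conorm [max(a, b)]: 0.26

0.26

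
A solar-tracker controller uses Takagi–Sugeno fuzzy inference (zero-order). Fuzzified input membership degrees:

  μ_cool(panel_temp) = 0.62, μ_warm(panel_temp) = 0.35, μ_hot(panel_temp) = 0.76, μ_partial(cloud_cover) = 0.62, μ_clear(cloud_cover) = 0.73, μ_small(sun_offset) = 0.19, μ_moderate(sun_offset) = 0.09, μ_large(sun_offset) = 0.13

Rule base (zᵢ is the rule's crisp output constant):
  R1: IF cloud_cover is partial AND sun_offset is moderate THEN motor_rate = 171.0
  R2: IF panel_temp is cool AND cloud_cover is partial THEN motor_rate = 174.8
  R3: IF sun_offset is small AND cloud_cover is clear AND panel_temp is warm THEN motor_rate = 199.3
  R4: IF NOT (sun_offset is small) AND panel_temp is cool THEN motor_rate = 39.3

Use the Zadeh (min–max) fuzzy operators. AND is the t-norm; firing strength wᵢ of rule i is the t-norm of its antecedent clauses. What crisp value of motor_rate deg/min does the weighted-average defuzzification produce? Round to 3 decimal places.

R1 (z=171.0): partial=0.62, moderate=0.09; AND[min(a, b)] → w = 0.09
R2 (z=174.8): cool=0.62, partial=0.62; AND[min(a, b)] → w = 0.62
R3 (z=199.3): small=0.19, clear=0.73, warm=0.35; AND[min(a, b)] → w = 0.19
R4 (z=39.3): ¬small=1−0.19=0.81, cool=0.62; AND[min(a, b)] → w = 0.62
Weighted average = (0.09·171.0 + 0.62·174.8 + 0.19·199.3 + 0.62·39.3) / (0.09 + 0.62 + 0.19 + 0.62)
  = 185.9990 / 1.5200 = 122.368

122.368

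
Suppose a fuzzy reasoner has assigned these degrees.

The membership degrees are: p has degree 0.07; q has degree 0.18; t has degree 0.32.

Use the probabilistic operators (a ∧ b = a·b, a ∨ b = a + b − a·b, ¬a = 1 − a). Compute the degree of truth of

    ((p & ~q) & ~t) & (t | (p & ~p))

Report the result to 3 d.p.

~q = 1 − 0.1800 = 0.8200
p & ~q = a·b on (0.0700, 0.8200) = 0.0574
~t = 1 − 0.3200 = 0.6800
(p & ~q) & ~t = a·b on (0.0574, 0.6800) = 0.0390
~p = 1 − 0.0700 = 0.9300
p & ~p = a·b on (0.0700, 0.9300) = 0.0651
t | (p & ~p) = a + b − a·b on (0.3200, 0.0651) = 0.3643
((p & ~q) & ~t) & (t | (p & ~p)) = a·b on (0.0390, 0.3643) = 0.0142

0.014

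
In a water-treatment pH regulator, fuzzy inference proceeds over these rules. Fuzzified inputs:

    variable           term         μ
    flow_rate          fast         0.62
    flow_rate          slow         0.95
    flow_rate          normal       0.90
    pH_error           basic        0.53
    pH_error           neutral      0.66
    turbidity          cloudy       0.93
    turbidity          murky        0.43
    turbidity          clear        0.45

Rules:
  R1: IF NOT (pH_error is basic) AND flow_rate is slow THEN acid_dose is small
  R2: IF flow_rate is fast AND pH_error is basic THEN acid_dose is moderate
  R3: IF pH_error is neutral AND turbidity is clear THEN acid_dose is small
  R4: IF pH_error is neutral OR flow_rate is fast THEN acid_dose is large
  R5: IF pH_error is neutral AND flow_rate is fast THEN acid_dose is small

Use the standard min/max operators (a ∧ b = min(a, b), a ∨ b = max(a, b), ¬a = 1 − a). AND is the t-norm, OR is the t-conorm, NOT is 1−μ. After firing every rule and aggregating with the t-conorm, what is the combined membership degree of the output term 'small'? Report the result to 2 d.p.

0.62

R1: ¬basic=1−0.53=0.47, slow=0.95; AND[min(a, b)] → w = 0.47
R2: fast=0.62, basic=0.53; AND[min(a, b)] → w = 0.53
R3: neutral=0.66, clear=0.45; AND[min(a, b)] → w = 0.45
R4: neutral=0.66, fast=0.62; OR[max(a, b)] → w = 0.66
R5: neutral=0.66, fast=0.62; AND[min(a, b)] → w = 0.62
Rules with consequent 'small': {R1, R3, R5} → strengths 0.47, 0.45, 0.62
Aggregate via t-conorm [max(a, b)]: 0.62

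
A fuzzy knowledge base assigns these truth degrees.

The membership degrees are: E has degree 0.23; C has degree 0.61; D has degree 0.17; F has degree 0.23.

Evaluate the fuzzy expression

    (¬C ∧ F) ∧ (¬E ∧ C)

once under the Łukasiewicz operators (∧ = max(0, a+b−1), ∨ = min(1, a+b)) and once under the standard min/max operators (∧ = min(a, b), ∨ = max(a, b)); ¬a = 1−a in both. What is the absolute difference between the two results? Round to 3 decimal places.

Under Łukasiewicz:
  ¬C = 1 − 0.61 = 0.39
  ¬C ∧ F = max(0, a+b−1) on (0.39, 0.23) = 0.00
  ¬E = 1 − 0.23 = 0.77
  ¬E ∧ C = max(0, a+b−1) on (0.77, 0.61) = 0.38
  (¬C ∧ F) ∧ (¬E ∧ C) = max(0, a+b−1) on (0.00, 0.38) = 0.00
  → value = 0.0000
Under standard min/max:
  ¬C = 1 − 0.61 = 0.39
  ¬C ∧ F = min(a, b) on (0.39, 0.23) = 0.23
  ¬E = 1 − 0.23 = 0.77
  ¬E ∧ C = min(a, b) on (0.77, 0.61) = 0.61
  (¬C ∧ F) ∧ (¬E ∧ C) = min(a, b) on (0.23, 0.61) = 0.23
  → value = 0.2300
|0.0000 − 0.2300| = 0.230

0.230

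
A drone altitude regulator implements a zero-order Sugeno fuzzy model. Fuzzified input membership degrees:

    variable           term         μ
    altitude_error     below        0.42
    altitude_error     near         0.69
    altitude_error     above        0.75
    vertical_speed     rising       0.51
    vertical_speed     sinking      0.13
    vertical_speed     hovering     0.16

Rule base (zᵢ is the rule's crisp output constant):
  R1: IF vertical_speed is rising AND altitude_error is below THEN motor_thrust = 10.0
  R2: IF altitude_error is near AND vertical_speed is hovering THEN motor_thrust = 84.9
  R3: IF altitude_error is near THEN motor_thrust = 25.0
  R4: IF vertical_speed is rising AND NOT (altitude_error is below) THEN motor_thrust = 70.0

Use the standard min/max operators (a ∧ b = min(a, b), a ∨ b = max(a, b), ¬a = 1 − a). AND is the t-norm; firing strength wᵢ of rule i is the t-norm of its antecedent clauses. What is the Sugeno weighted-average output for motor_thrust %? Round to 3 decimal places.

39.738

R1 (z=10.0): rising=0.51, below=0.42; AND[min(a, b)] → w = 0.42
R2 (z=84.9): near=0.69, hovering=0.16; AND[min(a, b)] → w = 0.16
R3 (z=25.0): near=0.69 → w = 0.69
R4 (z=70.0): rising=0.51, ¬below=1−0.42=0.58; AND[min(a, b)] → w = 0.51
Weighted average = (0.42·10.0 + 0.16·84.9 + 0.69·25.0 + 0.51·70.0) / (0.42 + 0.16 + 0.69 + 0.51)
  = 70.7340 / 1.7800 = 39.738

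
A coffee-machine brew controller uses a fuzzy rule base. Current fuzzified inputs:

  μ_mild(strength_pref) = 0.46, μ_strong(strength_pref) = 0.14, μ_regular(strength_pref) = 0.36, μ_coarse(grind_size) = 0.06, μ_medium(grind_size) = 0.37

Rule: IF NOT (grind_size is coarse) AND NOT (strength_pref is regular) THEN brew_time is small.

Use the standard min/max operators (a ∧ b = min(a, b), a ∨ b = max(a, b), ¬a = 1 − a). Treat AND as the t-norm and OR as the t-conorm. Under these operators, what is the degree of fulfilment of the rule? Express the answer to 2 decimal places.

firing strength: ¬coarse=1−0.06=0.94, ¬regular=1−0.36=0.64; AND[min(a, b)] → w = 0.64

0.64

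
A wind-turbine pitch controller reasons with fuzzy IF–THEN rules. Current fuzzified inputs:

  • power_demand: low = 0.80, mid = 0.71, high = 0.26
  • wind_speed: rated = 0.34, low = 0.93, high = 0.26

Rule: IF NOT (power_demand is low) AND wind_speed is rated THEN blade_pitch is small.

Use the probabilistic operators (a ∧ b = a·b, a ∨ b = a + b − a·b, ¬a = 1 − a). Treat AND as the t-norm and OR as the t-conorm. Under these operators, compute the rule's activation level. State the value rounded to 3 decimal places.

firing strength: ¬low=1−0.80=0.20, rated=0.34; AND[a·b] → w = 0.0680

0.068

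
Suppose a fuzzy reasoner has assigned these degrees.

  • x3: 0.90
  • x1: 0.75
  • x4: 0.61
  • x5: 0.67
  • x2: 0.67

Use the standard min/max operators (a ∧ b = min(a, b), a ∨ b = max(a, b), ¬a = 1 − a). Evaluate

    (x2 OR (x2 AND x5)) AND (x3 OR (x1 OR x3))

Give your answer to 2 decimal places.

x2 AND x5 = min(a, b) on (0.67, 0.67) = 0.67
x2 OR (x2 AND x5) = max(a, b) on (0.67, 0.67) = 0.67
x1 OR x3 = max(a, b) on (0.75, 0.90) = 0.90
x3 OR (x1 OR x3) = max(a, b) on (0.90, 0.90) = 0.90
(x2 OR (x2 AND x5)) AND (x3 OR (x1 OR x3)) = min(a, b) on (0.67, 0.90) = 0.67

0.67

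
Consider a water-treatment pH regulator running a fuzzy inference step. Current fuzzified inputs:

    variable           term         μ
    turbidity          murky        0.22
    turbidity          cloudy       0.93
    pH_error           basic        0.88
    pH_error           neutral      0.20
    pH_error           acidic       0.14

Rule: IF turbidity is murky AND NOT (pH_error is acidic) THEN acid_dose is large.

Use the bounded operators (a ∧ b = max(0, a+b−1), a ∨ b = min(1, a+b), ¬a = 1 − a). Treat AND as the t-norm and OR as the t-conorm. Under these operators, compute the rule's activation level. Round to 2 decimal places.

firing strength: murky=0.22, ¬acidic=1−0.14=0.86; AND[max(0, a+b−1)] → w = 0.08

0.08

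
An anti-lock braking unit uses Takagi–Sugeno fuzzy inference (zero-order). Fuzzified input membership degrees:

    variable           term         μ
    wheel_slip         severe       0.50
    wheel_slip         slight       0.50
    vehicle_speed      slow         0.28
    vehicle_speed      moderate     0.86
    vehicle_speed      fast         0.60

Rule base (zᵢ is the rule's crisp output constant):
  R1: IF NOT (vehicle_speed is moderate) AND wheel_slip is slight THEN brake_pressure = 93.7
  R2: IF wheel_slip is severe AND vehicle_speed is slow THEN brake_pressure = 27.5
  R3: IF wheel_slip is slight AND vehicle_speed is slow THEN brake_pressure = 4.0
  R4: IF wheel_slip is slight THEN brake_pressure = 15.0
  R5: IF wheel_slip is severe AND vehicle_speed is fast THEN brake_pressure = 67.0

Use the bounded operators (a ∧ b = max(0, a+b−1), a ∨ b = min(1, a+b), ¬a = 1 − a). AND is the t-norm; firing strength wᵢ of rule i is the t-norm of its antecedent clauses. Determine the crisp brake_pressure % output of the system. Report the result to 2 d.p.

23.67

R1 (z=93.7): ¬moderate=1−0.86=0.14, slight=0.50; AND[max(0, a+b−1)] → w = 0.00
R2 (z=27.5): severe=0.50, slow=0.28; AND[max(0, a+b−1)] → w = 0.00
R3 (z=4.0): slight=0.50, slow=0.28; AND[max(0, a+b−1)] → w = 0.00
R4 (z=15.0): slight=0.50 → w = 0.50
R5 (z=67.0): severe=0.50, fast=0.60; AND[max(0, a+b−1)] → w = 0.10
Weighted average = (0.00·93.7 + 0.00·27.5 + 0.00·4.0 + 0.50·15.0 + 0.10·67.0) / (0.00 + 0.00 + 0.00 + 0.50 + 0.10)
  = 14.2000 / 0.6000 = 23.67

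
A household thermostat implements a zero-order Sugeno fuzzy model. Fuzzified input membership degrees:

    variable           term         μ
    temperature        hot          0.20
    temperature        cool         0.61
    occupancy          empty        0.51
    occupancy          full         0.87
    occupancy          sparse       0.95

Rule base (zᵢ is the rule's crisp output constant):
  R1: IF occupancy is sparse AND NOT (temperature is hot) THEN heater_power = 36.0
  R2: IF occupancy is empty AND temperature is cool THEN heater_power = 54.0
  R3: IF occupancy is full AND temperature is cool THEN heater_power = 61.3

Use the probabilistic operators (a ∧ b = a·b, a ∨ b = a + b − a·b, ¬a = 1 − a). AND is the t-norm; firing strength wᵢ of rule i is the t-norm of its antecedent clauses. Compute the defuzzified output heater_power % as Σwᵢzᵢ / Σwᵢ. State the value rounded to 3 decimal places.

47.878

R1 (z=36.0): sparse=0.95, ¬hot=1−0.20=0.80; AND[a·b] → w = 0.7600
R2 (z=54.0): empty=0.51, cool=0.61; AND[a·b] → w = 0.3111
R3 (z=61.3): full=0.87, cool=0.61; AND[a·b] → w = 0.5307
Weighted average = (0.7600·36.0 + 0.3111·54.0 + 0.5307·61.3) / (0.7600 + 0.3111 + 0.5307)
  = 76.6913 / 1.6018 = 47.878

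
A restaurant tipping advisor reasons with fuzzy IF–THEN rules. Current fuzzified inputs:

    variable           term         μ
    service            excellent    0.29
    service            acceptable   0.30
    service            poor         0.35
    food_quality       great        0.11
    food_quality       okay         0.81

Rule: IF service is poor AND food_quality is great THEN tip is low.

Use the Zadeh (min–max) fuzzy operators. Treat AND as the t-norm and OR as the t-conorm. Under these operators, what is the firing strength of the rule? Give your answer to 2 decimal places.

firing strength: poor=0.35, great=0.11; AND[min(a, b)] → w = 0.11

0.11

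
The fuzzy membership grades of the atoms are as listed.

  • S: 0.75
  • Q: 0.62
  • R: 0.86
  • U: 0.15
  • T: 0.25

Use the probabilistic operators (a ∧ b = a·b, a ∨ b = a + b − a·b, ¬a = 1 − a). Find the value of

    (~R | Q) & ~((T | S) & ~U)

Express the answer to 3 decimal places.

~R = 1 − 0.8600 = 0.1400
~R | Q = a + b − a·b on (0.1400, 0.6200) = 0.6732
T | S = a + b − a·b on (0.2500, 0.7500) = 0.8125
~U = 1 − 0.1500 = 0.8500
(T | S) & ~U = a·b on (0.8125, 0.8500) = 0.6906
~((T | S) & ~U) = 1 − 0.6906 = 0.3094
(~R | Q) & ~((T | S) & ~U) = a·b on (0.6732, 0.3094) = 0.2083

0.208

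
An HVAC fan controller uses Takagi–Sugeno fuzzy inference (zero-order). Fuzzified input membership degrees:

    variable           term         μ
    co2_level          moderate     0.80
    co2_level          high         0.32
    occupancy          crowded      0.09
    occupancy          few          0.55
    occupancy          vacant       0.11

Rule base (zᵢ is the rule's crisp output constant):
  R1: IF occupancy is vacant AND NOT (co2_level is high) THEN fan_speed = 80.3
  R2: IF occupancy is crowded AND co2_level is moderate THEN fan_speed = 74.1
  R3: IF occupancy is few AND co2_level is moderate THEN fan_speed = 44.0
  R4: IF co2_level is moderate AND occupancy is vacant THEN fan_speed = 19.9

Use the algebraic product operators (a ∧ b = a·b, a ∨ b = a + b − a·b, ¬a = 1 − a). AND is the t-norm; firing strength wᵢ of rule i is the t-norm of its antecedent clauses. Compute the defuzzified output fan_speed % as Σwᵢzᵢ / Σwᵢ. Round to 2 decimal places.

48.09

R1 (z=80.3): vacant=0.11, ¬high=1−0.32=0.68; AND[a·b] → w = 0.0748
R2 (z=74.1): crowded=0.09, moderate=0.80; AND[a·b] → w = 0.0720
R3 (z=44.0): few=0.55, moderate=0.80; AND[a·b] → w = 0.4400
R4 (z=19.9): moderate=0.80, vacant=0.11; AND[a·b] → w = 0.0880
Weighted average = (0.0748·80.3 + 0.0720·74.1 + 0.4400·44.0 + 0.0880·19.9) / (0.0748 + 0.0720 + 0.4400 + 0.0880)
  = 32.4528 / 0.6748 = 48.09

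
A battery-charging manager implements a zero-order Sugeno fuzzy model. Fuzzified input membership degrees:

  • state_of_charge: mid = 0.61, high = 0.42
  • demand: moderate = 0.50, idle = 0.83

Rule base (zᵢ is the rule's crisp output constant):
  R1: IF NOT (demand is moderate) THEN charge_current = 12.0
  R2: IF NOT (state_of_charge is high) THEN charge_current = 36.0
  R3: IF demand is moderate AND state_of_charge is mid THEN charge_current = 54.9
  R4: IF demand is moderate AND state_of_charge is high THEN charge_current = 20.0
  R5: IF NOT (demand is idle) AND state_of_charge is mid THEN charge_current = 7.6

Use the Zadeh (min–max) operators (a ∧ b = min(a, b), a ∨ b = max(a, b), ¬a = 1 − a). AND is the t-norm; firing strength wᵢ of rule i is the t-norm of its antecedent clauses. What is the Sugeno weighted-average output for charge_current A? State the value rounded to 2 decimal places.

R1 (z=12.0): ¬moderate=1−0.50=0.50 → w = 0.50
R2 (z=36.0): ¬high=1−0.42=0.58 → w = 0.58
R3 (z=54.9): moderate=0.50, mid=0.61; AND[min(a, b)] → w = 0.50
R4 (z=20.0): moderate=0.50, high=0.42; AND[min(a, b)] → w = 0.42
R5 (z=7.6): ¬idle=1−0.83=0.17, mid=0.61; AND[min(a, b)] → w = 0.17
Weighted average = (0.50·12.0 + 0.58·36.0 + 0.50·54.9 + 0.42·20.0 + 0.17·7.6) / (0.50 + 0.58 + 0.50 + 0.42 + 0.17)
  = 64.0220 / 2.1700 = 29.50

29.50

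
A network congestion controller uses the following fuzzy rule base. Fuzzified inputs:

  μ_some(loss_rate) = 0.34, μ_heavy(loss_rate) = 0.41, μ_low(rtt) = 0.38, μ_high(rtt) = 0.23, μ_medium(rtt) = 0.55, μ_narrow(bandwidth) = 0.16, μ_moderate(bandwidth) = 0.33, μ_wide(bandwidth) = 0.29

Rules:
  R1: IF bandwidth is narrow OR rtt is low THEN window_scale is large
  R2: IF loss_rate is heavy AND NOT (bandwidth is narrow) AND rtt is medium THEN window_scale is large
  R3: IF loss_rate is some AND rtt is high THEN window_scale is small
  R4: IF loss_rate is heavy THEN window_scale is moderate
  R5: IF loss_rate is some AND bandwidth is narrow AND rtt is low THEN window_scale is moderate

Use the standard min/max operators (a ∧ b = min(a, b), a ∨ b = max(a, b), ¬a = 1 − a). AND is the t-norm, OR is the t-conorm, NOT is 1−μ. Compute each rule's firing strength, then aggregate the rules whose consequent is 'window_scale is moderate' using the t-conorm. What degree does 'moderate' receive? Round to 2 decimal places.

0.41

R1: narrow=0.16, low=0.38; OR[max(a, b)] → w = 0.38
R2: heavy=0.41, ¬narrow=1−0.16=0.84, medium=0.55; AND[min(a, b)] → w = 0.41
R3: some=0.34, high=0.23; AND[min(a, b)] → w = 0.23
R4: heavy=0.41 → w = 0.41
R5: some=0.34, narrow=0.16, low=0.38; AND[min(a, b)] → w = 0.16
Rules with consequent 'moderate': {R4, R5} → strengths 0.41, 0.16
Aggregate via t-conorm [max(a, b)]: 0.41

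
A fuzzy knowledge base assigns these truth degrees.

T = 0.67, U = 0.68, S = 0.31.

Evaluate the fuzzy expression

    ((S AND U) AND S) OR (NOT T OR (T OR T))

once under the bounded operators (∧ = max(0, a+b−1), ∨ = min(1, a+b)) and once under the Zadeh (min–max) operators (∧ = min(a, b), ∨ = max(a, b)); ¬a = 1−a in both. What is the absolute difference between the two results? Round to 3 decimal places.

Under bounded:
  S AND U = max(0, a+b−1) on (0.31, 0.68) = 0.00
  (S AND U) AND S = max(0, a+b−1) on (0.00, 0.31) = 0.00
  NOT T = 1 − 0.67 = 0.33
  T OR T = min(1, a+b) on (0.67, 0.67) = 1.00
  NOT T OR (T OR T) = min(1, a+b) on (0.33, 1.00) = 1.00
  ((S AND U) AND S) OR (NOT T OR (T OR T)) = min(1, a+b) on (0.00, 1.00) = 1.00
  → value = 1.0000
Under Zadeh (min–max):
  S AND U = min(a, b) on (0.31, 0.68) = 0.31
  (S AND U) AND S = min(a, b) on (0.31, 0.31) = 0.31
  NOT T = 1 − 0.67 = 0.33
  T OR T = max(a, b) on (0.67, 0.67) = 0.67
  NOT T OR (T OR T) = max(a, b) on (0.33, 0.67) = 0.67
  ((S AND U) AND S) OR (NOT T OR (T OR T)) = max(a, b) on (0.31, 0.67) = 0.67
  → value = 0.6700
|1.0000 − 0.6700| = 0.330

0.330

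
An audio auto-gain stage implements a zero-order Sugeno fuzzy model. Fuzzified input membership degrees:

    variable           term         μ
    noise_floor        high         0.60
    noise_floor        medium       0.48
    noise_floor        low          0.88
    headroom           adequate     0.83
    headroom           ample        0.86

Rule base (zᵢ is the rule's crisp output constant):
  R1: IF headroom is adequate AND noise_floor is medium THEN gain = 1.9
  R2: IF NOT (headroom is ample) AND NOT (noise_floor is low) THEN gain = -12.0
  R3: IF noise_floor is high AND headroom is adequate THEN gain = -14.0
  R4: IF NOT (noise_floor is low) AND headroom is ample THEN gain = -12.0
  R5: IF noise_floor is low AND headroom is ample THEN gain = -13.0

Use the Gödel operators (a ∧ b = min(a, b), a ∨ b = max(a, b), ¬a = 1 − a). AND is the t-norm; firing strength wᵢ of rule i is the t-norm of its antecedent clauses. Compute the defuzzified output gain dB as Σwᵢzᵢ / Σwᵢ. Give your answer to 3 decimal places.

R1 (z=1.9): adequate=0.83, medium=0.48; AND[min(a, b)] → w = 0.48
R2 (z=-12.0): ¬ample=1−0.86=0.14, ¬low=1−0.88=0.12; AND[min(a, b)] → w = 0.12
R3 (z=-14.0): high=0.60, adequate=0.83; AND[min(a, b)] → w = 0.60
R4 (z=-12.0): ¬low=1−0.88=0.12, ample=0.86; AND[min(a, b)] → w = 0.12
R5 (z=-13.0): low=0.88, ample=0.86; AND[min(a, b)] → w = 0.86
Weighted average = (0.48·1.9 + 0.12·-12.0 + 0.60·-14.0 + 0.12·-12.0 + 0.86·-13.0) / (0.48 + 0.12 + 0.60 + 0.12 + 0.86)
  = -21.5480 / 2.1800 = -9.884

-9.884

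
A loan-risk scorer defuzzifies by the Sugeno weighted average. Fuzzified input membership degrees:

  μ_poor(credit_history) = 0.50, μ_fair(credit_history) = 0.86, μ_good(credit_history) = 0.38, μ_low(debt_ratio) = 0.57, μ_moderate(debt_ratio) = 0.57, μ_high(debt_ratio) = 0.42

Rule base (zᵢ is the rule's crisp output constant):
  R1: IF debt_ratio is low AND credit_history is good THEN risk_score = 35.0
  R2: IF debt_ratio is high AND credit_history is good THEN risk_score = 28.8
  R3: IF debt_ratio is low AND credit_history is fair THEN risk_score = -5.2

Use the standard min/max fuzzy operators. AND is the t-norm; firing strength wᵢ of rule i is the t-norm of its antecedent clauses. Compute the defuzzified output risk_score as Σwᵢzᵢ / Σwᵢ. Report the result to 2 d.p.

R1 (z=35.0): low=0.57, good=0.38; AND[min(a, b)] → w = 0.38
R2 (z=28.8): high=0.42, good=0.38; AND[min(a, b)] → w = 0.38
R3 (z=-5.2): low=0.57, fair=0.86; AND[min(a, b)] → w = 0.57
Weighted average = (0.38·35.0 + 0.38·28.8 + 0.57·-5.2) / (0.38 + 0.38 + 0.57)
  = 21.2800 / 1.3300 = 16.00

16.00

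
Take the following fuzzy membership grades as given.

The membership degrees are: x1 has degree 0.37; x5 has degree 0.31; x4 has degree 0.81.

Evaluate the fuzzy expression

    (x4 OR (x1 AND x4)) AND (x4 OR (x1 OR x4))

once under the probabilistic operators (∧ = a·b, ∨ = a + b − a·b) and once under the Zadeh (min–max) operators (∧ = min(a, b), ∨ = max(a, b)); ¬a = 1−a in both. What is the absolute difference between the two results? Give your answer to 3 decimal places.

Under probabilistic:
  x1 AND x4 = a·b on (0.3700, 0.8100) = 0.2997
  x4 OR (x1 AND x4) = a + b − a·b on (0.8100, 0.2997) = 0.8669
  x1 OR x4 = a + b − a·b on (0.3700, 0.8100) = 0.8803
  x4 OR (x1 OR x4) = a + b − a·b on (0.8100, 0.8803) = 0.9773
  (x4 OR (x1 AND x4)) AND (x4 OR (x1 OR x4)) = a·b on (0.8669, 0.9773) = 0.8472
  → value = 0.8472
Under Zadeh (min–max):
  x1 AND x4 = min(a, b) on (0.37, 0.81) = 0.37
  x4 OR (x1 AND x4) = max(a, b) on (0.81, 0.37) = 0.81
  x1 OR x4 = max(a, b) on (0.37, 0.81) = 0.81
  x4 OR (x1 OR x4) = max(a, b) on (0.81, 0.81) = 0.81
  (x4 OR (x1 AND x4)) AND (x4 OR (x1 OR x4)) = min(a, b) on (0.81, 0.81) = 0.81
  → value = 0.8100
|0.8472 − 0.8100| = 0.037

0.037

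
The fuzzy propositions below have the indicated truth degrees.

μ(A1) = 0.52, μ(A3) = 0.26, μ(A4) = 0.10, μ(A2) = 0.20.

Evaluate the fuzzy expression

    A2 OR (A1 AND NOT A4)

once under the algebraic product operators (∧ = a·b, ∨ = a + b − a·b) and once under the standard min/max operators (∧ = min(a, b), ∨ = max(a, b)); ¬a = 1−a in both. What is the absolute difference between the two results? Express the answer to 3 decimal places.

Under algebraic product:
  NOT A4 = 1 − 0.1000 = 0.9000
  A1 AND NOT A4 = a·b on (0.5200, 0.9000) = 0.4680
  A2 OR (A1 AND NOT A4) = a + b − a·b on (0.2000, 0.4680) = 0.5744
  → value = 0.5744
Under standard min/max:
  NOT A4 = 1 − 0.10 = 0.90
  A1 AND NOT A4 = min(a, b) on (0.52, 0.90) = 0.52
  A2 OR (A1 AND NOT A4) = max(a, b) on (0.20, 0.52) = 0.52
  → value = 0.5200
|0.5744 − 0.5200| = 0.054

0.054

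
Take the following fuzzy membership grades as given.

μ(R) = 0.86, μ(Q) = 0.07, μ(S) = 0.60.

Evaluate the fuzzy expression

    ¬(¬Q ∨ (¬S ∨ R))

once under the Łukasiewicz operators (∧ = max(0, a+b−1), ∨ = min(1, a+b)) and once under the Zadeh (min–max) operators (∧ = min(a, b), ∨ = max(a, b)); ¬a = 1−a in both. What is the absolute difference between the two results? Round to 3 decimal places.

0.070

Under Łukasiewicz:
  ¬Q = 1 − 0.07 = 0.93
  ¬S = 1 − 0.60 = 0.40
  ¬S ∨ R = min(1, a+b) on (0.40, 0.86) = 1.00
  ¬Q ∨ (¬S ∨ R) = min(1, a+b) on (0.93, 1.00) = 1.00
  ¬(¬Q ∨ (¬S ∨ R)) = 1 − 1.00 = 0.00
  → value = 0.0000
Under Zadeh (min–max):
  ¬Q = 1 − 0.07 = 0.93
  ¬S = 1 − 0.60 = 0.40
  ¬S ∨ R = max(a, b) on (0.40, 0.86) = 0.86
  ¬Q ∨ (¬S ∨ R) = max(a, b) on (0.93, 0.86) = 0.93
  ¬(¬Q ∨ (¬S ∨ R)) = 1 − 0.93 = 0.07
  → value = 0.0700
|0.0000 − 0.0700| = 0.070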